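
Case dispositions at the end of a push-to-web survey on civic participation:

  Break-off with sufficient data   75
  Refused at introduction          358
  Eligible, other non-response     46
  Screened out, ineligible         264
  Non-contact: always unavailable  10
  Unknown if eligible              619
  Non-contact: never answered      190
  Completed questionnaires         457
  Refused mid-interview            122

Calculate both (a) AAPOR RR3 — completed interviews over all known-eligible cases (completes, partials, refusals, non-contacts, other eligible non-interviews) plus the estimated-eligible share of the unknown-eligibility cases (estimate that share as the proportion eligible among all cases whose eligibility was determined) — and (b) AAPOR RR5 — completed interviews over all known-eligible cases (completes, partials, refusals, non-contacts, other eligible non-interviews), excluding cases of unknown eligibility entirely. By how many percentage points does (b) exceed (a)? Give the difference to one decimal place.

Refusal or break-off = 358 + 122 = 480
No answer / not reached = 190 + 10 = 200
Num = 457
Determined eligible = 457 + 75 + 480 + 200 + 46 = 1258
e = 1258 / (1258 + 264) = 1258 / 1522 = 0.8265
Eligible share of unknowns = 0.8265 × 619 = 511.60
Base = 1258 + 511.60 = 1769.60
RR3 = 457 / 1769.60 = 0.2583
Base = 457 + 75 + 480 + 200 + 46 = 1258
RR5 = 457 / 1258 = 0.3633
Difference = 36.33 − 25.83 = 10.50 percentage points

10.5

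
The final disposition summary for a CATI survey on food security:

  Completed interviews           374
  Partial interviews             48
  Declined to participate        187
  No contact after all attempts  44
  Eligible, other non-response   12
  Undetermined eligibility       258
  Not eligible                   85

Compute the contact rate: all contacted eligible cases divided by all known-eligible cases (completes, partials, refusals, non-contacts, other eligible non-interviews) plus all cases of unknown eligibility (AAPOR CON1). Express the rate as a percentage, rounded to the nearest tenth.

67.3%

Num = 374 + 48 + 187 + 12 = 621
Denom = 374 + 48 + 187 + 44 + 12 + 258 = 923
CON1 = 621 / 923 = 0.6728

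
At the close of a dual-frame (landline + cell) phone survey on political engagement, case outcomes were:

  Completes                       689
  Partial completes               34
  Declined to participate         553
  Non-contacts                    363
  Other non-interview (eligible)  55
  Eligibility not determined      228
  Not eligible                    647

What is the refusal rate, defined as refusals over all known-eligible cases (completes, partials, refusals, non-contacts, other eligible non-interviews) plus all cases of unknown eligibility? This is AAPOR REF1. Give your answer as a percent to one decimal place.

Numerator = 553
Denominator = 689 + 34 + 553 + 363 + 55 + 228 = 1922
REF1 = 553 / 1922 = 0.2877

28.8%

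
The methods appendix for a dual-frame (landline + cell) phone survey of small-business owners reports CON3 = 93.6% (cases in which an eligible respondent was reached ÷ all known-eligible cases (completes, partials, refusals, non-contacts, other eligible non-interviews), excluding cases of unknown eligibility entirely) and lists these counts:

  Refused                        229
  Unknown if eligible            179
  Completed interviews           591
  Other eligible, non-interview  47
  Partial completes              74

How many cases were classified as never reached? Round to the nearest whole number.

64

Top → 591 + 74 + 229 + 47 = 941
CON3 = 941 / D = 0.936
D = 941 / 0.936 = 1005.3
Remaining denominator categories sum to 941
never reached = 1005.3 − 941 ≈ 64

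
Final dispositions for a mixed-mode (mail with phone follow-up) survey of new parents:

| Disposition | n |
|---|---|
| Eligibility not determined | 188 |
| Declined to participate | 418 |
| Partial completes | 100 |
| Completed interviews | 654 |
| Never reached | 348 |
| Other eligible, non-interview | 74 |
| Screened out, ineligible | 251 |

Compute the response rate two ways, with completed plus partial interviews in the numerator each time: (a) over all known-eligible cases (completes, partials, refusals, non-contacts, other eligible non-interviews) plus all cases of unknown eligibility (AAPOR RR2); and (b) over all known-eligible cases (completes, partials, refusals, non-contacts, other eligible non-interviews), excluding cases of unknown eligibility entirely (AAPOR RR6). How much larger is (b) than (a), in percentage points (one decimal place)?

Top = 654 + 100 = 754
Denominator = 654 + 100 + 418 + 348 + 74 + 188 = 1782
RR2 = 754 / 1782 = 0.4231
Denominator = 654 + 100 + 418 + 348 + 74 = 1594
RR6 = 754 / 1594 = 0.4730
Difference = 47.30 − 42.31 = 4.99 percentage points

5.0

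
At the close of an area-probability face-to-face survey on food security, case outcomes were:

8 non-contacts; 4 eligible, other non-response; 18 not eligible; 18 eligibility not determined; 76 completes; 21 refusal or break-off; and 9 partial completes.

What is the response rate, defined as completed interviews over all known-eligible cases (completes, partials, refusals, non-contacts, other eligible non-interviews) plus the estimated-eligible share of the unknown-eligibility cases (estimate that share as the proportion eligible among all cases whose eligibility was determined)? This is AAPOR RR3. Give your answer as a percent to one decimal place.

56.9%

Numerator: 76
Determined eligible: 76 + 9 + 21 + 8 + 4 = 118
e = 118 / (118 + 18) = 118 / 136 = 0.8676
Estimated eligible among unknowns: 0.8676 × 18 = 15.62
Base: 118 + 15.62 = 133.62
RR3 = 76 / 133.62 = 0.5688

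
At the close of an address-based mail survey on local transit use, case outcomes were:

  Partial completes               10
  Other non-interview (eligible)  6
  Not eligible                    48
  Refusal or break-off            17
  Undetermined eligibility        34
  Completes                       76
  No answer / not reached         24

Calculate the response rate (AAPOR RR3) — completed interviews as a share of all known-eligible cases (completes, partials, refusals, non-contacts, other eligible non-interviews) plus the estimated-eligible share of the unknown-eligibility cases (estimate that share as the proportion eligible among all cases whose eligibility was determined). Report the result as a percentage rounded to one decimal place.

Top = 76
Determined eligible = 76 + 10 + 17 + 24 + 6 = 133
e = 133 / (133 + 48) = 133 / 181 = 0.7348
Estimated eligible among unknowns = 0.7348 × 34 = 24.98
Denominator = 133 + 24.98 = 157.98
RR3 = 76 / 157.98 = 0.4811

48.1%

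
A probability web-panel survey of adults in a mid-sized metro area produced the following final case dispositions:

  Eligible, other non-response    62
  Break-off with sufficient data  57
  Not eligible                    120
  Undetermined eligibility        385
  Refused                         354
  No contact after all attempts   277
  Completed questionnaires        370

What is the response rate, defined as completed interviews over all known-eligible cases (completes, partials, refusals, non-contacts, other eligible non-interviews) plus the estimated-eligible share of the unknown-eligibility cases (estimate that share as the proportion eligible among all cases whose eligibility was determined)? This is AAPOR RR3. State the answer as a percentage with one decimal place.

Numerator → 370
Eligible (known) → 370 + 57 + 354 + 277 + 62 = 1120
e = 1120 / (1120 + 120) = 1120 / 1240 = 0.9032
Eligible share of unknowns → 0.9032 × 385 = 347.73
Denom → 1120 + 347.73 = 1467.73
RR3 = 370 / 1467.73 = 0.2521

25.2%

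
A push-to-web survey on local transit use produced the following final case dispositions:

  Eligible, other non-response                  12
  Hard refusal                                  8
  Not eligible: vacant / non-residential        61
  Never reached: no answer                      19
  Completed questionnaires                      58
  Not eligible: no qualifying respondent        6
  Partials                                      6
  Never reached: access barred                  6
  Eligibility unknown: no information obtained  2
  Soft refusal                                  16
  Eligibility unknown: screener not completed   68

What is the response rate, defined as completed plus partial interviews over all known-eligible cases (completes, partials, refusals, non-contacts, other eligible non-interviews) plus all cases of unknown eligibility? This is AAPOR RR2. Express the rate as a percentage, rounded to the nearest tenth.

Declined to participate = 8 + 16 = 24
No contact after all attempts = 19 + 6 = 25
Unknown eligibility = 68 + 2 = 70
Not eligible = 6 + 61 = 67
Top → 58 + 6 = 64
Denom → 58 + 6 + 24 + 25 + 12 + 70 = 195
RR2 = 64 / 195 = 0.3282

32.8%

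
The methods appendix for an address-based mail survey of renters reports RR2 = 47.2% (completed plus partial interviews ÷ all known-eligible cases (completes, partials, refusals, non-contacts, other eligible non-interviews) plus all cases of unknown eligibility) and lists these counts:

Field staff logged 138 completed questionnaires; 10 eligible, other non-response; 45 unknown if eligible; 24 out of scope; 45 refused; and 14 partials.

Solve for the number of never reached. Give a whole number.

70

Numerator → 138 + 14 = 152
RR2 = 152 / D = 0.472
D = 152 / 0.472 = 322.0
Remaining denominator categories sum to 252
never reached = 322.0 − 252 ≈ 70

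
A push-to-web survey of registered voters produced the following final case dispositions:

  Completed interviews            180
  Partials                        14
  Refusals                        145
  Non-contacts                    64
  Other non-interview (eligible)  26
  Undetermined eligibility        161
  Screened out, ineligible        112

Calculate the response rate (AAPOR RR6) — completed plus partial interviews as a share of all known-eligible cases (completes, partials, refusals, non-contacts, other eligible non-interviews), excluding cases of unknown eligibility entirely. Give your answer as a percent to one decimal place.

45.2%

Num → 180 + 14 = 194
Base → 180 + 14 + 145 + 64 + 26 = 429
RR6 = 194 / 429 = 0.4522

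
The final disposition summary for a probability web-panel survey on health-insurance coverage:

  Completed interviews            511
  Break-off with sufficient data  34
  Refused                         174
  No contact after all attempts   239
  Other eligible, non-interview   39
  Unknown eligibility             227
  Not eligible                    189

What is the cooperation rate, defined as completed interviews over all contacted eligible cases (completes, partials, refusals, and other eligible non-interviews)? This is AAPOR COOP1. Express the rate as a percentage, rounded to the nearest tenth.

67.4%

Num = 511
Denominator = 511 + 34 + 174 + 39 = 758
COOP1 = 511 / 758 = 0.6741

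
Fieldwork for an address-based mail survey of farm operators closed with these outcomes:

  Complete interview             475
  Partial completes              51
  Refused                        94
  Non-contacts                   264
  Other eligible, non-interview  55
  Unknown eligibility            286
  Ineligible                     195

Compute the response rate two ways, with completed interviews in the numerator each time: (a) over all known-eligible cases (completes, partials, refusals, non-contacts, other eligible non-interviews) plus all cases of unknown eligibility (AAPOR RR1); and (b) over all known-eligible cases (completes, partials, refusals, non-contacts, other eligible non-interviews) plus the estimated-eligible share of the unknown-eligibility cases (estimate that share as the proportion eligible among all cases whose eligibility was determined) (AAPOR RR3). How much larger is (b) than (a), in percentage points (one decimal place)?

Num = 475
Base = 475 + 51 + 94 + 264 + 55 + 286 = 1225
RR1 = 475 / 1225 = 0.3878
Known eligible = 475 + 51 + 94 + 264 + 55 = 939
e = 939 / (939 + 195) = 939 / 1134 = 0.8280
e × U = 0.8280 × 286 = 236.81
Base = 939 + 236.81 = 1175.81
RR3 = 475 / 1175.81 = 0.4040
Difference = 40.40 − 38.78 = 1.62 percentage points

1.6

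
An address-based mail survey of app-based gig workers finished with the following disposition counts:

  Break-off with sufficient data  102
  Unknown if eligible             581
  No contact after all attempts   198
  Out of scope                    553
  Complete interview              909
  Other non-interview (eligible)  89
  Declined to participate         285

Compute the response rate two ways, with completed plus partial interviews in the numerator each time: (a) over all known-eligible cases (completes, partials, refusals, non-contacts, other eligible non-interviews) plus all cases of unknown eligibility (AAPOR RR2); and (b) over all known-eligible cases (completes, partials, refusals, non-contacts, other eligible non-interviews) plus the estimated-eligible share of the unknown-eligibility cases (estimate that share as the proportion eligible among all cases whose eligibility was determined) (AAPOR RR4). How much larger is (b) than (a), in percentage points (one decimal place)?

Num = 909 + 102 = 1011
Denom = 909 + 102 + 285 + 198 + 89 + 581 = 2164
RR2 = 1011 / 2164 = 0.4672
Eligible (known) = 909 + 102 + 285 + 198 + 89 = 1583
e = 1583 / (1583 + 553) = 1583 / 2136 = 0.7411
Estimated eligible among unknowns = 0.7411 × 581 = 430.58
Denom = 1583 + 430.58 = 2013.58
RR4 = 1011 / 2013.58 = 0.5021
Difference = 50.21 − 46.72 = 3.49 percentage points

3.5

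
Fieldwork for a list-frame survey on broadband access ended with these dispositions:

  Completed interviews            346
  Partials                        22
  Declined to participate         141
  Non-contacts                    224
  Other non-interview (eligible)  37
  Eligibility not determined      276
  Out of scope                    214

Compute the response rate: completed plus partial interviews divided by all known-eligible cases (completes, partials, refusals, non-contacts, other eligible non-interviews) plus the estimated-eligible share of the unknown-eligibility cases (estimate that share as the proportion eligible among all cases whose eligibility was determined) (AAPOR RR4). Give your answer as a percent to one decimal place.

37.3%

Numerator → 346 + 22 = 368
Eligible (known) → 346 + 22 + 141 + 224 + 37 = 770
e = 770 / (770 + 214) = 770 / 984 = 0.7825
e × U → 0.7825 × 276 = 215.97
Base → 770 + 215.97 = 985.97
RR4 = 368 / 985.97 = 0.3732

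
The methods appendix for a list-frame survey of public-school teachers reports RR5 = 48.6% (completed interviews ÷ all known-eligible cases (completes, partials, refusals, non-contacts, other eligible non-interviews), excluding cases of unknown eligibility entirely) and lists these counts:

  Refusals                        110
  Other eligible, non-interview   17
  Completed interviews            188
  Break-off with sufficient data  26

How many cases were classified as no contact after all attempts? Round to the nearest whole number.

46

RR5 = 188 / D = 0.486
D = 188 / 0.486 = 386.8
Remaining denominator categories sum to 341
no contact after all attempts = 386.8 − 341 ≈ 46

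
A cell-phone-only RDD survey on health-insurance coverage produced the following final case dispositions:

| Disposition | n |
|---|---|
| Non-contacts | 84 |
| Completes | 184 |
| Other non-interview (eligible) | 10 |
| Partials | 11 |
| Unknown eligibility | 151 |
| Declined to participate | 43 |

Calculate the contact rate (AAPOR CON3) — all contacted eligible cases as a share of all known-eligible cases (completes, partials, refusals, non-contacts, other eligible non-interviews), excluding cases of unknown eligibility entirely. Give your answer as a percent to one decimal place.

74.7%

Top: 184 + 11 + 43 + 10 = 248
Denom: 184 + 11 + 43 + 84 + 10 = 332
CON3 = 248 / 332 = 0.7470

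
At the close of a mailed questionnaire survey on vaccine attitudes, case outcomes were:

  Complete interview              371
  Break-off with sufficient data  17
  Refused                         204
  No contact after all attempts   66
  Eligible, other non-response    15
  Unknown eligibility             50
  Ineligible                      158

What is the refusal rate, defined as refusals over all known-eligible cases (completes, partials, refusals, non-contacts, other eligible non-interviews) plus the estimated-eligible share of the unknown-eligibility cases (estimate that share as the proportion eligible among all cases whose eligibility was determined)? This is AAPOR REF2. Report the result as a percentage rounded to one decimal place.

Num → 204
Determined eligible → 371 + 17 + 204 + 66 + 15 = 673
e = 673 / (673 + 158) = 673 / 831 = 0.8099
e × U → 0.8099 × 50 = 40.49
Denom → 673 + 40.49 = 713.49
REF2 = 204 / 713.49 = 0.2859

28.6%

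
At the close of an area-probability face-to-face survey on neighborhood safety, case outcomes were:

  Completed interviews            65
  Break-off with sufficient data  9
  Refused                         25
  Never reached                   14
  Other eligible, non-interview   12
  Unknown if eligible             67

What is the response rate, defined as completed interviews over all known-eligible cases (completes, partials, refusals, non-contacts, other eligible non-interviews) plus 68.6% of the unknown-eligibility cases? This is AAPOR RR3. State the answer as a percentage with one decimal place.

38.0%

Numerator = 65
Determined eligible = 65 + 9 + 25 + 14 + 12 = 125
e × U = 0.6860 × 67 = 45.96
Denominator = 125 + 45.96 = 170.96
RR3 = 65 / 170.96 = 0.3802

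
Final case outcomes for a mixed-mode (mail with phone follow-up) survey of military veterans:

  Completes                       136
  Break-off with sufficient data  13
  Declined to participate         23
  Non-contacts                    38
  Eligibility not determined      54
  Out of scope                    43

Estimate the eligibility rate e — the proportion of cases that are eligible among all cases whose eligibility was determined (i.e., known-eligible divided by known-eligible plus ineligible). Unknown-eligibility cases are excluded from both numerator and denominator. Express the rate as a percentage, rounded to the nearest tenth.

83.0%

Eligible (known) = 136 + 13 + 23 + 38 = 210
e = 210 / (210 + 43) = 210 / 253 = 0.8300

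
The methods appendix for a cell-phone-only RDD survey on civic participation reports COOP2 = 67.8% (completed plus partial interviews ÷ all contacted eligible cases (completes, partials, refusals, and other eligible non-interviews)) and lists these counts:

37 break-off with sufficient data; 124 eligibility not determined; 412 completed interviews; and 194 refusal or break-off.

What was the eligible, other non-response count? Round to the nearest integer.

19

Num = 412 + 37 = 449
COOP2 = 449 / D = 0.678
D = 449 / 0.678 = 662.2
Remaining denominator categories sum to 643
eligible, other non-response = 662.2 − 643 ≈ 19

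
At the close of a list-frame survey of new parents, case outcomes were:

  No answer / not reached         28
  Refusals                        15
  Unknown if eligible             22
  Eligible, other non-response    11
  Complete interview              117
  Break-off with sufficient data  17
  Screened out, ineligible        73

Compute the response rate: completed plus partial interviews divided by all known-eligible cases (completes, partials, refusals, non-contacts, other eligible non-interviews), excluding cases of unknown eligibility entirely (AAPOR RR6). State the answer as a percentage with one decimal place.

71.3%

Num: 117 + 17 = 134
Base: 117 + 17 + 15 + 28 + 11 = 188
RR6 = 134 / 188 = 0.7128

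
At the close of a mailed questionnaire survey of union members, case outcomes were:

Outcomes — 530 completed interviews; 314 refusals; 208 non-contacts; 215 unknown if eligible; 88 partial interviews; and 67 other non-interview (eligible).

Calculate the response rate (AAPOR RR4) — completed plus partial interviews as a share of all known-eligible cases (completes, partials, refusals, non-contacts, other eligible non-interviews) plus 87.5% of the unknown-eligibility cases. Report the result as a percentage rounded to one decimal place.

Num: 530 + 88 = 618
Eligible (known): 530 + 88 + 314 + 208 + 67 = 1207
e × U: 0.8750 × 215 = 188.12
Denom: 1207 + 188.12 = 1395.12
RR4 = 618 / 1395.12 = 0.4430

44.3%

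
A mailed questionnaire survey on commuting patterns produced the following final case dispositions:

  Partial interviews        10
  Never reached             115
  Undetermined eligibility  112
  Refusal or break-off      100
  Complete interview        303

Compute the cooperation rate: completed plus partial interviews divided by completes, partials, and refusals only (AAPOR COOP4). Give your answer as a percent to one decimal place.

75.8%

Numerator → 303 + 10 = 313
Base → 303 + 10 + 100 = 413
COOP4 = 313 / 413 = 0.7579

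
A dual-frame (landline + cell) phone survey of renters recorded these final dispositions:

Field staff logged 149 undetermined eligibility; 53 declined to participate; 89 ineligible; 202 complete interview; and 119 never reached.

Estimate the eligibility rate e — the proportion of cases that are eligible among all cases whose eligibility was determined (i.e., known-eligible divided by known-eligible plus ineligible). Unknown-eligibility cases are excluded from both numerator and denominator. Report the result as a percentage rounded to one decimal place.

80.8%

Determined eligible: 202 + 53 + 119 = 374
e = 374 / (374 + 89) = 374 / 463 = 0.8078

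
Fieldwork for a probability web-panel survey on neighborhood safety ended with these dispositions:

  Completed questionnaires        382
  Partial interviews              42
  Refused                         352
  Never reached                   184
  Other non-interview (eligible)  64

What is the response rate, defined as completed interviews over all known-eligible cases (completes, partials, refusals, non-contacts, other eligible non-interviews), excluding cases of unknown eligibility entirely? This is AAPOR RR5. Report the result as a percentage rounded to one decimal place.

37.3%

Num → 382
Denom → 382 + 42 + 352 + 184 + 64 = 1024
RR5 = 382 / 1024 = 0.3730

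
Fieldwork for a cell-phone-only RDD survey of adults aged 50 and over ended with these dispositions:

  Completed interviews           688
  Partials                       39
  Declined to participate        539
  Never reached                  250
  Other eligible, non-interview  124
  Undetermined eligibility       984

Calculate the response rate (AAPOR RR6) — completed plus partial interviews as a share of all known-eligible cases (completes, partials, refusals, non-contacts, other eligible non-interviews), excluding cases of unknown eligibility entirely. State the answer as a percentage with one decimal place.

44.3%

Top → 688 + 39 = 727
Base → 688 + 39 + 539 + 250 + 124 = 1640
RR6 = 727 / 1640 = 0.4433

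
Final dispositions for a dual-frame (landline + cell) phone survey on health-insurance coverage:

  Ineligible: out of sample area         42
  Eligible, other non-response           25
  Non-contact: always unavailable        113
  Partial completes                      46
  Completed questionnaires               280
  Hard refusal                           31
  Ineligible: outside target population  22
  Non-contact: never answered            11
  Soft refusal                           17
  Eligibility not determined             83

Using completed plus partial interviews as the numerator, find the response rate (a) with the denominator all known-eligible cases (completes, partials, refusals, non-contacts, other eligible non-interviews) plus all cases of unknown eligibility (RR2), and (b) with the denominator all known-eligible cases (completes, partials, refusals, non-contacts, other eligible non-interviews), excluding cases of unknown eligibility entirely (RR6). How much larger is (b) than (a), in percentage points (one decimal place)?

Refusals = 31 + 17 = 48
No answer / not reached = 11 + 113 = 124
Ineligible = 22 + 42 = 64
Top = 280 + 46 = 326
Denom = 280 + 46 + 48 + 124 + 25 + 83 = 606
RR2 = 326 / 606 = 0.5380
Denom = 280 + 46 + 48 + 124 + 25 = 523
RR6 = 326 / 523 = 0.6233
Difference = 62.33 − 53.80 = 8.53 percentage points

8.5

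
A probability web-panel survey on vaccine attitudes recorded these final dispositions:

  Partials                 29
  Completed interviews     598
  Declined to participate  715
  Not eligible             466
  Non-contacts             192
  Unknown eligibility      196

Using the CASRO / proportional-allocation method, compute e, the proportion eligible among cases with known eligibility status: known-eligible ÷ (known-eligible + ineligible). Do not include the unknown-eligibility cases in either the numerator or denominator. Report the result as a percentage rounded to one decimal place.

76.7%

Known eligible: 598 + 29 + 715 + 192 = 1534
e = 1534 / (1534 + 466) = 1534 / 2000 = 0.7670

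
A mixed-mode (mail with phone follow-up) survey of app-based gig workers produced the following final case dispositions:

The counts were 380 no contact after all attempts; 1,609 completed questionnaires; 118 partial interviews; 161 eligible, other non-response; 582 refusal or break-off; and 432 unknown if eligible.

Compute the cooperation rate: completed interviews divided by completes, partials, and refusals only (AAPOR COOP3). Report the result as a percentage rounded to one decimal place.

Top → 1609
Base → 1609 + 118 + 582 = 2309
COOP3 = 1609 / 2309 = 0.6968

69.7%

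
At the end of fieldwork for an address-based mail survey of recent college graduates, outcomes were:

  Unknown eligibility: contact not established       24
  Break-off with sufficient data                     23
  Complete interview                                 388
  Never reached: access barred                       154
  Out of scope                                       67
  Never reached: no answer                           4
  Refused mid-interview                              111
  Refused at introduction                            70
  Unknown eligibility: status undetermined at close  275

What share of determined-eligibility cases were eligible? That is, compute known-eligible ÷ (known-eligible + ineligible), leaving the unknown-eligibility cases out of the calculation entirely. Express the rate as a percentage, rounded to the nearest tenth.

91.8%

Refusal or break-off = 70 + 111 = 181
No answer / not reached = 4 + 154 = 158
Eligibility not determined = 24 + 275 = 299
Eligible (known) → 388 + 23 + 181 + 158 = 750
e = 750 / (750 + 67) = 750 / 817 = 0.9180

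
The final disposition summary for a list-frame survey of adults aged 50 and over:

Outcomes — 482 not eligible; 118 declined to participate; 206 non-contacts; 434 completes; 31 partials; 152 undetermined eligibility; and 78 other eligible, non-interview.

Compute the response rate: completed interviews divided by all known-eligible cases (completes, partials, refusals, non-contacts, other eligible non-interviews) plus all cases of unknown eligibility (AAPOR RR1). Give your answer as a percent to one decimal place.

Numerator → 434
Base → 434 + 31 + 118 + 206 + 78 + 152 = 1019
RR1 = 434 / 1019 = 0.4259

42.6%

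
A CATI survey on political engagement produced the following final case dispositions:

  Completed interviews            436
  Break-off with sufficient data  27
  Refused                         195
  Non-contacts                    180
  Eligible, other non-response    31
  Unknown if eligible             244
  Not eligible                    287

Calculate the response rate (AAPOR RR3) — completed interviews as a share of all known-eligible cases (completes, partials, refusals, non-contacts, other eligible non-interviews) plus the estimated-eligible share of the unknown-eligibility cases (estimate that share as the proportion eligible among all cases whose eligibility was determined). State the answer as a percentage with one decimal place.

41.4%

Num: 436
Eligible (known): 436 + 27 + 195 + 180 + 31 = 869
e = 869 / (869 + 287) = 869 / 1156 = 0.7517
e × U: 0.7517 × 244 = 183.41
Base: 869 + 183.41 = 1052.41
RR3 = 436 / 1052.41 = 0.4143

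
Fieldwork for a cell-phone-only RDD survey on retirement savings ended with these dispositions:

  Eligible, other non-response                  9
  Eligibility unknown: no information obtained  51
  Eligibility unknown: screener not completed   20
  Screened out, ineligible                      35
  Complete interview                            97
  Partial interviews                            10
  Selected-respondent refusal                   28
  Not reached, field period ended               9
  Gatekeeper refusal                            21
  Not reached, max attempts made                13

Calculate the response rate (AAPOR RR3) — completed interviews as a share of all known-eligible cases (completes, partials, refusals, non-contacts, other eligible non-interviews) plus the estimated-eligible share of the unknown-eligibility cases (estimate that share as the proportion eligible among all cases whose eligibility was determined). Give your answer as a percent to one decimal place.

39.3%

Refusal or break-off = 21 + 28 = 49
Non-contacts = 9 + 13 = 22
Unknown if eligible = 20 + 51 = 71
Numerator = 97
Determined eligible = 97 + 10 + 49 + 22 + 9 = 187
e = 187 / (187 + 35) = 187 / 222 = 0.8423
e × U = 0.8423 × 71 = 59.80
Base = 187 + 59.80 = 246.80
RR3 = 97 / 246.80 = 0.3930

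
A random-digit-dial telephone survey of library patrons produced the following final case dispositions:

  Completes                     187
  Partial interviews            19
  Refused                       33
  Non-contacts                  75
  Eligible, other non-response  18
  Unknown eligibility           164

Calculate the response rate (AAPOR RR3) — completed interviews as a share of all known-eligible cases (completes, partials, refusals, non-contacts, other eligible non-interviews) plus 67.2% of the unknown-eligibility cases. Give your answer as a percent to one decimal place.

42.3%

Top = 187
Eligible (known) = 187 + 19 + 33 + 75 + 18 = 332
e × U = 0.6720 × 164 = 110.21
Denominator = 332 + 110.21 = 442.21
RR3 = 187 / 442.21 = 0.4229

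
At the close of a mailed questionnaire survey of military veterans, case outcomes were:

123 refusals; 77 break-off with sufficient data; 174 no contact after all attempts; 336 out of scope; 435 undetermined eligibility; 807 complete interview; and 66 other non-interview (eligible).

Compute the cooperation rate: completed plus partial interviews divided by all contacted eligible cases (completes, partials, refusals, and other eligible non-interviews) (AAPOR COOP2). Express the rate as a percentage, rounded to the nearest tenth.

82.4%

Num = 807 + 77 = 884
Base = 807 + 77 + 123 + 66 = 1073
COOP2 = 884 / 1073 = 0.8239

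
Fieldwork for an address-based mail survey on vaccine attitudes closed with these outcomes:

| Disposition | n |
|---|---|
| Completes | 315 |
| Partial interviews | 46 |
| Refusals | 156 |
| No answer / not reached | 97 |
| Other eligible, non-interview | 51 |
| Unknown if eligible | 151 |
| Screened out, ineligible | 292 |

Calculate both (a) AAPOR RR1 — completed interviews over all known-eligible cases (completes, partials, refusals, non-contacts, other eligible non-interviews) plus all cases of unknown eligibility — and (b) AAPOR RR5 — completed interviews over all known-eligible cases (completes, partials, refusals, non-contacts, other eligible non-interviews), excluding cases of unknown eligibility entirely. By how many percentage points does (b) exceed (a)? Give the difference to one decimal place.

8.8

Numerator: 315
Denom: 315 + 46 + 156 + 97 + 51 + 151 = 816
RR1 = 315 / 816 = 0.3860
Denom: 315 + 46 + 156 + 97 + 51 = 665
RR5 = 315 / 665 = 0.4737
Difference = 47.37 − 38.60 = 8.77 percentage points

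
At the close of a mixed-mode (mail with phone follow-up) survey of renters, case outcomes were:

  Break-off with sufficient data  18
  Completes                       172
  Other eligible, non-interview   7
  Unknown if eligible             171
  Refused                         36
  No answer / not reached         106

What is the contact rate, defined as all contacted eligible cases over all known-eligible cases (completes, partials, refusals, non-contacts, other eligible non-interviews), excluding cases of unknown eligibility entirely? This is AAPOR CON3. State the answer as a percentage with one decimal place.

68.7%

Top = 172 + 18 + 36 + 7 = 233
Base = 172 + 18 + 36 + 106 + 7 = 339
CON3 = 233 / 339 = 0.6873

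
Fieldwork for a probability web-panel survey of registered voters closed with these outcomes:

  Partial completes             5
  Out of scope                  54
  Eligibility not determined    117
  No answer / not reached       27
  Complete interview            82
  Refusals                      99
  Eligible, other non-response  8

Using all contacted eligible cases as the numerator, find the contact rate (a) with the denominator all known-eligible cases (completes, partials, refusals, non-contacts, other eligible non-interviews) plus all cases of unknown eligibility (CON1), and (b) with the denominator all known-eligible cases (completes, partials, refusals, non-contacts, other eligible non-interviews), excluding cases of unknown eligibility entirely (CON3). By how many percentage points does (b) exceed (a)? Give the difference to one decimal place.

Num: 82 + 5 + 99 + 8 = 194
Denom: 82 + 5 + 99 + 27 + 8 + 117 = 338
CON1 = 194 / 338 = 0.5740
Denom: 82 + 5 + 99 + 27 + 8 = 221
CON3 = 194 / 221 = 0.8778
Difference = 87.78 − 57.40 = 30.38 percentage points

30.4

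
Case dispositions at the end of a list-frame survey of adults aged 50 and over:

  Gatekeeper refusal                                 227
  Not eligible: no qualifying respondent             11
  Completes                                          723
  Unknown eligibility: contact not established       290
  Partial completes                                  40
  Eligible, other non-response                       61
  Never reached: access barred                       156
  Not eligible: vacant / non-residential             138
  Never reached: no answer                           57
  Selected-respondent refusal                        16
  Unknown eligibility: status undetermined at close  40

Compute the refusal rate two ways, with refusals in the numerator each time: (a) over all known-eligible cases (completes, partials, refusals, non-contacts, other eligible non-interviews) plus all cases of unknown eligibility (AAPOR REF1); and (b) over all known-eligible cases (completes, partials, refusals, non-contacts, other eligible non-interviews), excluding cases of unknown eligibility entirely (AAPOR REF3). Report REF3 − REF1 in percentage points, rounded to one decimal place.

Refused = 227 + 16 = 243
No contact after all attempts = 57 + 156 = 213
Eligibility not determined = 290 + 40 = 330
Ineligible = 11 + 138 = 149
Num: 243
Denominator: 723 + 40 + 243 + 213 + 61 + 330 = 1610
REF1 = 243 / 1610 = 0.1509
Denominator: 723 + 40 + 243 + 213 + 61 = 1280
REF3 = 243 / 1280 = 0.1898
Difference = 18.98 − 15.09 = 3.89 percentage points

3.9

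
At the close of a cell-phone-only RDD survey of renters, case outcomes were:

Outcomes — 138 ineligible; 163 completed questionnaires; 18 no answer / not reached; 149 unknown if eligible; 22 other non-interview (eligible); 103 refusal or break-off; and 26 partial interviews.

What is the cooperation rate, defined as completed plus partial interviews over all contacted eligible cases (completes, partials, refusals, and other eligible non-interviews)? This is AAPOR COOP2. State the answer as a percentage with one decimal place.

Num → 163 + 26 = 189
Base → 163 + 26 + 103 + 22 = 314
COOP2 = 189 / 314 = 0.6019

60.2%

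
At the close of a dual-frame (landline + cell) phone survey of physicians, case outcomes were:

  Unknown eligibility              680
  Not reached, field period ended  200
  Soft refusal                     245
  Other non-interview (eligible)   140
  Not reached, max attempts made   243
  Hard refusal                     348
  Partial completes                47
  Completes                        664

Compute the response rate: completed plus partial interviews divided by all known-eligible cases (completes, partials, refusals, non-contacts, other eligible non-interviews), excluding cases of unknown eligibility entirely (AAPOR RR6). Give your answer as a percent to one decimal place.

Refused = 348 + 245 = 593
No contact after all attempts = 200 + 243 = 443
Numerator → 664 + 47 = 711
Denominator → 664 + 47 + 593 + 443 + 140 = 1887
RR6 = 711 / 1887 = 0.3768

37.7%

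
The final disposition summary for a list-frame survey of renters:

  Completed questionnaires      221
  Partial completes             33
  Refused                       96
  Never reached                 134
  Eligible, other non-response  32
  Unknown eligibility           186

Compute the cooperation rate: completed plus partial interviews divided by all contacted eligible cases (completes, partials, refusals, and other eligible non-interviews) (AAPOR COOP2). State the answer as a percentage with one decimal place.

66.5%

Top = 221 + 33 = 254
Base = 221 + 33 + 96 + 32 = 382
COOP2 = 254 / 382 = 0.6649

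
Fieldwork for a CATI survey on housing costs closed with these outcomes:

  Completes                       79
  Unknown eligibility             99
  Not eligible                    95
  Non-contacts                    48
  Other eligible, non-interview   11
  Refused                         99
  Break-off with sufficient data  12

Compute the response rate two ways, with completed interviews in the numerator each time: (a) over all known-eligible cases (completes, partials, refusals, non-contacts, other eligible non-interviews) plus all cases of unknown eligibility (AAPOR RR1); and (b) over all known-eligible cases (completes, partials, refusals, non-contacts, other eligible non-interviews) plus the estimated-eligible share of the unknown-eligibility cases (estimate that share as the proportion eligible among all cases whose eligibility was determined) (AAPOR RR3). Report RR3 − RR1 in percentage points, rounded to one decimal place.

1.9

Num = 79
Base = 79 + 12 + 99 + 48 + 11 + 99 = 348
RR1 = 79 / 348 = 0.2270
Eligible (known) = 79 + 12 + 99 + 48 + 11 = 249
e = 249 / (249 + 95) = 249 / 344 = 0.7238
e × U = 0.7238 × 99 = 71.66
Base = 249 + 71.66 = 320.66
RR3 = 79 / 320.66 = 0.2464
Difference = 24.64 − 22.70 = 1.94 percentage points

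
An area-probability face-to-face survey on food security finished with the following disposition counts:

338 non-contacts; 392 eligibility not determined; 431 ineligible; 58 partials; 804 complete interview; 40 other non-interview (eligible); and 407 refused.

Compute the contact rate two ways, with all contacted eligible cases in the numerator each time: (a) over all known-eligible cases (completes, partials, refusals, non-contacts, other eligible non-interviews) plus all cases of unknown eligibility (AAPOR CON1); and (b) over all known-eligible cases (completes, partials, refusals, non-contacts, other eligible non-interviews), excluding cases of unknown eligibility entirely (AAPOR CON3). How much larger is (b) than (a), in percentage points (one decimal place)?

Num = 804 + 58 + 407 + 40 = 1309
Denominator = 804 + 58 + 407 + 338 + 40 + 392 = 2039
CON1 = 1309 / 2039 = 0.6420
Denominator = 804 + 58 + 407 + 338 + 40 = 1647
CON3 = 1309 / 1647 = 0.7948
Difference = 79.48 − 64.20 = 15.28 percentage points

15.3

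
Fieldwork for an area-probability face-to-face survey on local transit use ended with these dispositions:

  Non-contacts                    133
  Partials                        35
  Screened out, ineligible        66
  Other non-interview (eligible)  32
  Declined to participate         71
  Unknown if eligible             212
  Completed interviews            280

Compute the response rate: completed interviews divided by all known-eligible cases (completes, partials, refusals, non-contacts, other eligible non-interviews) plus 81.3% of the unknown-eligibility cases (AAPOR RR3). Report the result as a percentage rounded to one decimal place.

38.7%

Num = 280
Eligible (known) = 280 + 35 + 71 + 133 + 32 = 551
Eligible share of unknowns = 0.8130 × 212 = 172.36
Denominator = 551 + 172.36 = 723.36
RR3 = 280 / 723.36 = 0.3871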